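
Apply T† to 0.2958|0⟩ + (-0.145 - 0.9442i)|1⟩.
0.2958|0⟩ + (-0.7702 - 0.5651i)|1⟩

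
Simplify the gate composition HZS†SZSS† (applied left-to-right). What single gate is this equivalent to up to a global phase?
H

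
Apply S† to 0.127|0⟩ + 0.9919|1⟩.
0.127|0⟩ - 0.9919i|1⟩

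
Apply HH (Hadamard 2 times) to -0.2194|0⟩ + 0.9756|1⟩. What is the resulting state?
-0.2194|0⟩ + 0.9756|1⟩

H² = I, so an even number of Hadamards cancels: H^2 = I and the state is unchanged.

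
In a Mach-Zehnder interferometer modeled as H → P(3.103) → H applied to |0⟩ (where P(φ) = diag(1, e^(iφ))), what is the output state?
(0.0003723 + 0.01929i)|0⟩ + (0.9996 - 0.01929i)|1⟩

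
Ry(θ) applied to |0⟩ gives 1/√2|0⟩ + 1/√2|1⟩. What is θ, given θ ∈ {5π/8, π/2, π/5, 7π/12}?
π/2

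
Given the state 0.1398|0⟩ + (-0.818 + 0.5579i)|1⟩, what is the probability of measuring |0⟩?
0.01954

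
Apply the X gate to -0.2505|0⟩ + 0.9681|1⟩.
0.9681|0⟩ - 0.2505|1⟩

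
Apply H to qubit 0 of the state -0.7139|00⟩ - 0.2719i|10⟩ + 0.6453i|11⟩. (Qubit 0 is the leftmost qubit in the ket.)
(-0.5048 - 0.1923i)|00⟩ + 0.4563i|01⟩ + (-0.5048 + 0.1923i)|10⟩ - 0.4563i|11⟩

H on qubit 0 mixes each pair of kets that differ only in qubit 0: amplitudes (a, b) of (|…0…⟩, |…1…⟩) become ((a + b)/√2, (a − b)/√2). Kets absent from the input have amplitude 0.
(|00⟩, |10⟩): (a, b) = (-0.7139, -0.2719i) → ((-0.5048 - 0.1923i), (-0.5048 + 0.1923i))
(|01⟩, |11⟩): (a, b) = (0, 0.6453i) → (0.4563i, -0.4563i)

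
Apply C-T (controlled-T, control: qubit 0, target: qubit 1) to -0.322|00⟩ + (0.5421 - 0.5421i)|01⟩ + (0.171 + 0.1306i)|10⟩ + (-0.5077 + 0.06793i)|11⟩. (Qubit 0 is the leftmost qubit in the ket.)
-0.322|00⟩ + (0.5421 - 0.5421i)|01⟩ + (0.171 + 0.1306i)|10⟩ + (-0.407 - 0.311i)|11⟩

C-T leaves the control-|0⟩ kets |00⟩, |01⟩ unchanged and applies T to qubit 1 on the control-|1⟩ pair (|10⟩, |11⟩).
T = [[1, 0], [0, (1/√2 + (1/√2)i)]].
With a = amp(|10⟩) = (0.171 + 0.1306i) and b = amp(|11⟩) = (-0.5077 + 0.06793i):
new amp(|10⟩) = (1)·a = (0.171 + 0.1306i)
new amp(|11⟩) = (1/√2 + (1/√2)i)·b = (-0.407 - 0.311i)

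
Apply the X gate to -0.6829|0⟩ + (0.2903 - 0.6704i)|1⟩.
(0.2903 - 0.6704i)|0⟩ - 0.6829|1⟩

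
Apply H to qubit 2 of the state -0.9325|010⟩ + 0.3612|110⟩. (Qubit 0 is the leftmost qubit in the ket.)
-0.6594|010⟩ - 0.6594|011⟩ + 0.2554|110⟩ + 0.2554|111⟩

H on qubit 2 mixes each pair of kets that differ only in qubit 2: amplitudes (a, b) of (|…0…⟩, |…1…⟩) become ((a + b)/√2, (a − b)/√2). Kets absent from the input have amplitude 0.
(|010⟩, |011⟩): (a, b) = (-0.9325, 0) → (-0.6594, -0.6594)
(|110⟩, |111⟩): (a, b) = (0.3612, 0) → (0.2554, 0.2554)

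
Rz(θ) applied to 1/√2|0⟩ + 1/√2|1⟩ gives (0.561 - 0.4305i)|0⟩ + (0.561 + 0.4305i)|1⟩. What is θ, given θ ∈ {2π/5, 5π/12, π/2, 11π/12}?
5π/12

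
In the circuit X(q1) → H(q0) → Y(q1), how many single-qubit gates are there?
3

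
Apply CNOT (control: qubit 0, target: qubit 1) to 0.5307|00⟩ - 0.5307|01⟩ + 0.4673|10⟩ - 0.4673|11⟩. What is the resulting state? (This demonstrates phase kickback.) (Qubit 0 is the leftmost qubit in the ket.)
0.5307|00⟩ - 0.5307|01⟩ - 0.4673|10⟩ + 0.4673|11⟩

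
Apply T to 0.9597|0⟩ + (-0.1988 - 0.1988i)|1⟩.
0.9597|0⟩ - 0.2811i|1⟩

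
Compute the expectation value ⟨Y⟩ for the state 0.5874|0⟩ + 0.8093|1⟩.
0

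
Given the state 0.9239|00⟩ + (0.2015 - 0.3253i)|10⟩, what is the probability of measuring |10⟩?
0.1464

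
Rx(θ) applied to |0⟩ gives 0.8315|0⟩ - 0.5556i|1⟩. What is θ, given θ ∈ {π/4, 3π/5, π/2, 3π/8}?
3π/8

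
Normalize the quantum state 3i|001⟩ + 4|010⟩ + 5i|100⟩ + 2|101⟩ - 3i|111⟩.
(1/√7)i|001⟩ + 0.504|010⟩ + 0.6299i|100⟩ + 0.252|101⟩ - (1/√7)i|111⟩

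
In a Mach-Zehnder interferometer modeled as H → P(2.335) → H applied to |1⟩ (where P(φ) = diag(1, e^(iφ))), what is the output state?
(0.846 - 0.361i)|0⟩ + (0.154 + 0.361i)|1⟩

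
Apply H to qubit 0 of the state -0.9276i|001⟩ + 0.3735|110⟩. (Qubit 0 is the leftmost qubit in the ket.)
-0.6559i|001⟩ + 0.2641|010⟩ - 0.6559i|101⟩ - 0.2641|110⟩

H on qubit 0 mixes each pair of kets that differ only in qubit 0: amplitudes (a, b) of (|…0…⟩, |…1…⟩) become ((a + b)/√2, (a − b)/√2). Kets absent from the input have amplitude 0.
(|001⟩, |101⟩): (a, b) = (-0.9276i, 0) → (-0.6559i, -0.6559i)
(|010⟩, |110⟩): (a, b) = (0, 0.3735) → (0.2641, -0.2641)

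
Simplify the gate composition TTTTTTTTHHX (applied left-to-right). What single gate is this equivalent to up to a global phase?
X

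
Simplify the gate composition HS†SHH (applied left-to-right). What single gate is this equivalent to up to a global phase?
H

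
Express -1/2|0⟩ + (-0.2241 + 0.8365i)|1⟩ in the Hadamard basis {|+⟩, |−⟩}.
(-0.512 + 0.5915i)|+⟩ + (-0.1951 - 0.5915i)|−⟩

With |ψ⟩ = α|0⟩ + β|1⟩, the Hadamard-basis coefficients are ⟨+|ψ⟩ = (α + β)/√2 and ⟨−|ψ⟩ = (α − β)/√2.
Here α = -1/2, β = (-0.2241 + 0.8365i): (α + β)/√2 = (-0.512 + 0.5915i), (α − β)/√2 = (-0.1951 - 0.5915i).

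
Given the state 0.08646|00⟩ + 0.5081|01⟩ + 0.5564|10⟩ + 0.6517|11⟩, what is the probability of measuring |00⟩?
0.007475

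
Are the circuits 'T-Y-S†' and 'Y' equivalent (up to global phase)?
No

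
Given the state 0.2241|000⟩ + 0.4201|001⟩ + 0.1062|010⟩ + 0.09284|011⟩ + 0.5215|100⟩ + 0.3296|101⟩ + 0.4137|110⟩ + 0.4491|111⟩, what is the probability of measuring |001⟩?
0.1765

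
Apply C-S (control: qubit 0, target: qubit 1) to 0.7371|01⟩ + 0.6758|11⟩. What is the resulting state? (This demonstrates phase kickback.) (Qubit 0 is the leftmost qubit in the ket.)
0.7371|01⟩ + 0.6758i|11⟩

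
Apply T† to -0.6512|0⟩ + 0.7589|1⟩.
-0.6512|0⟩ + (0.5366 - 0.5366i)|1⟩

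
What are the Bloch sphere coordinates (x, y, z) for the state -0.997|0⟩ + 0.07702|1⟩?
(-0.1536, 0, 0.9881)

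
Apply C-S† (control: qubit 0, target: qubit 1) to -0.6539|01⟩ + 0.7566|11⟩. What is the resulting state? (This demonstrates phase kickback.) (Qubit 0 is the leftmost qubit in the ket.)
-0.6539|01⟩ - 0.7566i|11⟩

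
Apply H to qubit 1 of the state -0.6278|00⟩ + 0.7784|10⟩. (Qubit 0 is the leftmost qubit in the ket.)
-0.4439|00⟩ - 0.4439|01⟩ + 0.5504|10⟩ + 0.5504|11⟩

H on qubit 1 mixes each pair of kets that differ only in qubit 1: amplitudes (a, b) of (|…0…⟩, |…1…⟩) become ((a + b)/√2, (a − b)/√2). Kets absent from the input have amplitude 0.
(|00⟩, |01⟩): (a, b) = (-0.6278, 0) → (-0.4439, -0.4439)
(|10⟩, |11⟩): (a, b) = (0.7784, 0) → (0.5504, 0.5504)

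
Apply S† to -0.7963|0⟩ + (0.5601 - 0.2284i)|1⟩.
-0.7963|0⟩ + (-0.2284 - 0.5601i)|1⟩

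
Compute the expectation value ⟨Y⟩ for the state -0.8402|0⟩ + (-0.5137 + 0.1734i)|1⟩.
-0.2914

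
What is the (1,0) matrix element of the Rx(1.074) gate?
-0.5116i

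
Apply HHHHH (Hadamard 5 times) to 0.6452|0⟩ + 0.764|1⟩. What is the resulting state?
0.9965|0⟩ - 0.084|1⟩

H² = I, so H^5 = H: a single Hadamard. With (a, b) = (0.6452, 0.764), H gives ((a + b)/√2, (a − b)/√2) = (0.9965, -0.084).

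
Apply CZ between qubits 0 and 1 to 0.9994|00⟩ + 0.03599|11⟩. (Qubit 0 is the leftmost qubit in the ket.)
0.9994|00⟩ - 0.03599|11⟩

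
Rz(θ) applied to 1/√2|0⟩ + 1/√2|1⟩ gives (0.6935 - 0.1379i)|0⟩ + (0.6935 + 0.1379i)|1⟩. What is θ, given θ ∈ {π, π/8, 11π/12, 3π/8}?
π/8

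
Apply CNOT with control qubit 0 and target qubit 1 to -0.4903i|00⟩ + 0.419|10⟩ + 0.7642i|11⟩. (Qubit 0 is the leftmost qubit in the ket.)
-0.4903i|00⟩ + 0.7642i|10⟩ + 0.419|11⟩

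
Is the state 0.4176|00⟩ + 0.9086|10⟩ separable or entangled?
Separable

Writing the state as a|00⟩ + b|01⟩ + c|10⟩ + d|11⟩, it is a product state iff ad − bc = 0.
Here (a, b, c, d) = (0.4176, 0, 0.9086, 0): ad − bc = (0.4176)(0) − (0)(0.9086) = 0, so the state is separable.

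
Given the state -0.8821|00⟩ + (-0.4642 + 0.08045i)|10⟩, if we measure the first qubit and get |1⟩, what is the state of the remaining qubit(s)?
(-0.9853 + 0.1708i)|0⟩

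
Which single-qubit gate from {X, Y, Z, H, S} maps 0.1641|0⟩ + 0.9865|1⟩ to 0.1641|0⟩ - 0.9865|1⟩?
Z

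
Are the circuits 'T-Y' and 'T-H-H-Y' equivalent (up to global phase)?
Yes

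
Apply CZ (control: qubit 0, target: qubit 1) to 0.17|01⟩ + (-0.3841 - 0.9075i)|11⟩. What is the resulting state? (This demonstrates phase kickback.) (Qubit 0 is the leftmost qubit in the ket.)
0.17|01⟩ + (0.3841 + 0.9075i)|11⟩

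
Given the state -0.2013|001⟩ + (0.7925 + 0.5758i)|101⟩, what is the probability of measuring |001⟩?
0.04052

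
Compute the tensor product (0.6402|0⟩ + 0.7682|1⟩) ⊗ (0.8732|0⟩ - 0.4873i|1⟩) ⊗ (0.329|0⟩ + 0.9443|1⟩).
0.1839|000⟩ + 0.5279|001⟩ - 0.1026i|010⟩ - 0.2946i|011⟩ + 0.2207|100⟩ + 0.6334|101⟩ - 0.1232i|110⟩ - 0.3535i|111⟩

amp(|b₁b₂…⟩) = product of the factor amplitudes for bits b₁, b₂, …; only kets whose every factor amplitude is nonzero survive.
|000⟩: (0.6402)(0.8732)(0.329) = 0.1839
|001⟩: (0.6402)(0.8732)(0.9443) = 0.5279
|010⟩: (0.6402)(-0.4873i)(0.329) = -0.1026i
|011⟩: (0.6402)(-0.4873i)(0.9443) = -0.2946i
|100⟩: (0.7682)(0.8732)(0.329) = 0.2207
|101⟩: (0.7682)(0.8732)(0.9443) = 0.6334
|110⟩: (0.7682)(-0.4873i)(0.329) = -0.1232i
|111⟩: (0.7682)(-0.4873i)(0.9443) = -0.3535i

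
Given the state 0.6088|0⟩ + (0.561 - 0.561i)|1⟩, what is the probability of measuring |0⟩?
0.3706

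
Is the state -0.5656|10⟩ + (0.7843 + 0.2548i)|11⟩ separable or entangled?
Separable

Writing the state as a|00⟩ + b|01⟩ + c|10⟩ + d|11⟩, it is a product state iff ad − bc = 0.
Here (a, b, c, d) = (0, 0, -0.5656, (0.7843 + 0.2548i)): ad − bc = (0)(0.7843 + 0.2548i) − (0)(-0.5656) = 0, so the state is separable.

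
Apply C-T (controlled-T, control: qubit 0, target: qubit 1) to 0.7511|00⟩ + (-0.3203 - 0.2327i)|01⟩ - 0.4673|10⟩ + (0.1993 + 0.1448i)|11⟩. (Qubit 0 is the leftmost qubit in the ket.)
0.7511|00⟩ + (-0.3203 - 0.2327i)|01⟩ - 0.4673|10⟩ + (0.03854 + 0.2433i)|11⟩

C-T leaves the control-|0⟩ kets |00⟩, |01⟩ unchanged and applies T to qubit 1 on the control-|1⟩ pair (|10⟩, |11⟩).
T = [[1, 0], [0, (1/√2 + (1/√2)i)]].
With a = amp(|10⟩) = -0.4673 and b = amp(|11⟩) = (0.1993 + 0.1448i):
new amp(|10⟩) = (1)·a = -0.4673
new amp(|11⟩) = (1/√2 + (1/√2)i)·b = (0.03854 + 0.2433i)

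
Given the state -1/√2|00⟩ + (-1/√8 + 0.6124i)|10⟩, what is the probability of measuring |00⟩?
1/2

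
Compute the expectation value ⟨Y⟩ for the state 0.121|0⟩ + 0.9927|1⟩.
0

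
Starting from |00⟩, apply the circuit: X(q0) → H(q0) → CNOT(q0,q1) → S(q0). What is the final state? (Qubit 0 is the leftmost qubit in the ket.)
1/√2|00⟩ - (1/√2)i|11⟩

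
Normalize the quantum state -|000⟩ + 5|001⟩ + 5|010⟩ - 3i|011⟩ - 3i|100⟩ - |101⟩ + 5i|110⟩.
-0.1026|000⟩ + 0.513|001⟩ + 0.513|010⟩ - 0.3078i|011⟩ - 0.3078i|100⟩ - 0.1026|101⟩ + 0.513i|110⟩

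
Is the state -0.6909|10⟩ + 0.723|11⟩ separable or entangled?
Separable

Writing the state as a|00⟩ + b|01⟩ + c|10⟩ + d|11⟩, it is a product state iff ad − bc = 0.
Here (a, b, c, d) = (0, 0, -0.6909, 0.723): ad − bc = (0)(0.723) − (0)(-0.6909) = 0, so the state is separable.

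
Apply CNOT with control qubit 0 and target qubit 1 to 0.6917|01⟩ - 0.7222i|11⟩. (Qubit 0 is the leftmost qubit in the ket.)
0.6917|01⟩ - 0.7222i|10⟩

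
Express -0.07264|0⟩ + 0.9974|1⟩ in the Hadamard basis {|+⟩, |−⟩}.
0.6539|+⟩ - 0.7566|−⟩

With |ψ⟩ = α|0⟩ + β|1⟩, the Hadamard-basis coefficients are ⟨+|ψ⟩ = (α + β)/√2 and ⟨−|ψ⟩ = (α − β)/√2.
Here α = -0.07264, β = 0.9974: (α + β)/√2 = 0.6539, (α − β)/√2 = -0.7566.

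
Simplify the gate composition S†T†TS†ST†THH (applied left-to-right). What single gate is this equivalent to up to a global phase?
S†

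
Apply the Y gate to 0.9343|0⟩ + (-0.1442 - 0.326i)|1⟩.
(-0.326 + 0.1442i)|0⟩ + 0.9343i|1⟩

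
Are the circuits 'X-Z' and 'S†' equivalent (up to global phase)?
No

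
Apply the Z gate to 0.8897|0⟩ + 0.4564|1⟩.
0.8897|0⟩ - 0.4564|1⟩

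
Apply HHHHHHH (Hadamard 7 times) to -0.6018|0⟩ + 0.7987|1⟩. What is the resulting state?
0.1392|0⟩ - 0.9903|1⟩

H² = I, so H^7 = H: a single Hadamard. With (a, b) = (-0.6018, 0.7987), H gives ((a + b)/√2, (a − b)/√2) = (0.1392, -0.9903).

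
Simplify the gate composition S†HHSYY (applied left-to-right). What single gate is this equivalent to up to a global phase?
I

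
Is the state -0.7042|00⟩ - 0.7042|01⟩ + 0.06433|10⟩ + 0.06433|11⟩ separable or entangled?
Separable

Writing the state as a|00⟩ + b|01⟩ + c|10⟩ + d|11⟩, it is a product state iff ad − bc = 0.
Here (a, b, c, d) = (-0.7042, -0.7042, 0.06433, 0.06433): ad − bc = (-0.7042)(0.06433) − (-0.7042)(0.06433) = 0, so the state is separable.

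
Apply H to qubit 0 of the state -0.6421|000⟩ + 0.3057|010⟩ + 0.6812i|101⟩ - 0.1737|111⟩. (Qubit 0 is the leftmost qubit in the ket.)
-0.454|000⟩ + 0.4817i|001⟩ + 0.2162|010⟩ - 0.1228|011⟩ - 0.454|100⟩ - 0.4817i|101⟩ + 0.2162|110⟩ + 0.1228|111⟩

H on qubit 0 mixes each pair of kets that differ only in qubit 0: amplitudes (a, b) of (|…0…⟩, |…1…⟩) become ((a + b)/√2, (a − b)/√2). Kets absent from the input have amplitude 0.
(|000⟩, |100⟩): (a, b) = (-0.6421, 0) → (-0.454, -0.454)
(|001⟩, |101⟩): (a, b) = (0, 0.6812i) → (0.4817i, -0.4817i)
(|010⟩, |110⟩): (a, b) = (0.3057, 0) → (0.2162, 0.2162)
(|011⟩, |111⟩): (a, b) = (0, -0.1737) → (-0.1228, 0.1228)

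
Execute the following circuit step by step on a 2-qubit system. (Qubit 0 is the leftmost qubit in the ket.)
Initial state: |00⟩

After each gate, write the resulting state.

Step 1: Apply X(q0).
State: |10⟩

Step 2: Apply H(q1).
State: 1/√2|10⟩ + 1/√2|11⟩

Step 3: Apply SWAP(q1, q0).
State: 1/√2|01⟩ + 1/√2|11⟩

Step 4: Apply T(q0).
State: 1/√2|01⟩ + (1/2 + (1/2)i)|11⟩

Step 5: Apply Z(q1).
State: -1/√2|01⟩ + (-1/2 - (1/2)i)|11⟩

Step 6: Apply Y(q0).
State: (-1/2 + (1/2)i)|01⟩ - (1/√2)i|11⟩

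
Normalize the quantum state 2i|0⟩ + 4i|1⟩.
(1/√5)i|0⟩ + 0.8944i|1⟩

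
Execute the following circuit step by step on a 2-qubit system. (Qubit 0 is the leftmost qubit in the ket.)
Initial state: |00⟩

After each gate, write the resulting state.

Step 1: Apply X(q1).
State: |01⟩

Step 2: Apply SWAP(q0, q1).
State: |10⟩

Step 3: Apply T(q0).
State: (1/√2 + (1/√2)i)|10⟩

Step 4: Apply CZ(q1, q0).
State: (1/√2 + (1/√2)i)|10⟩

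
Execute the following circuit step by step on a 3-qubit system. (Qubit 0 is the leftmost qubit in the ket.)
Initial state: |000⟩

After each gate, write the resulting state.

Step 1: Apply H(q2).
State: 1/√2|000⟩ + 1/√2|001⟩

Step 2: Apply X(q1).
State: 1/√2|010⟩ + 1/√2|011⟩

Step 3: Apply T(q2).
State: 1/√2|010⟩ + (1/2 + (1/2)i)|011⟩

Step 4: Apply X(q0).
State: 1/√2|110⟩ + (1/2 + (1/2)i)|111⟩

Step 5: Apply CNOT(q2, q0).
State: (1/2 + (1/2)i)|011⟩ + 1/√2|110⟩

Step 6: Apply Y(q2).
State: (1/2 - (1/2)i)|010⟩ + (1/√2)i|111⟩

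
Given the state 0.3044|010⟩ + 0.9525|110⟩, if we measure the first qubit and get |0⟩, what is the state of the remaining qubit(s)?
|10⟩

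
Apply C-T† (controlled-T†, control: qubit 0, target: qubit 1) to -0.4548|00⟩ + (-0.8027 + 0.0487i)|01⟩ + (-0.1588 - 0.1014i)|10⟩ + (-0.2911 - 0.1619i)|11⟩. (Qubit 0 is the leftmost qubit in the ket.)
-0.4548|00⟩ + (-0.8027 + 0.0487i)|01⟩ + (-0.1588 - 0.1014i)|10⟩ + (-0.3203 + 0.09136i)|11⟩

C-T† leaves the control-|0⟩ kets |00⟩, |01⟩ unchanged and applies T† to qubit 1 on the control-|1⟩ pair (|10⟩, |11⟩).
T† = [[1, 0], [0, (1/√2 - (1/√2)i)]].
With a = amp(|10⟩) = (-0.1588 - 0.1014i) and b = amp(|11⟩) = (-0.2911 - 0.1619i):
new amp(|10⟩) = (1)·a = (-0.1588 - 0.1014i)
new amp(|11⟩) = (1/√2 - (1/√2)i)·b = (-0.3203 + 0.09136i)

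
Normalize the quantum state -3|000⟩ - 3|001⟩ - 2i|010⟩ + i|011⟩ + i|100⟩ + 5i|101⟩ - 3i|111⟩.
-0.3939|000⟩ - 0.3939|001⟩ - 0.2626i|010⟩ + 0.1313i|011⟩ + 0.1313i|100⟩ + 0.6565i|101⟩ - 0.3939i|111⟩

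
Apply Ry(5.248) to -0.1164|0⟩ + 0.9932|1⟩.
-0.3903|0⟩ - 0.9207|1⟩

Ry(5.248) = [[cos(θ/2), −sin(θ/2)], [sin(θ/2), cos(θ/2)]]; θ = 5.248, cos(θ/2) ≈ -0.869013, sin(θ/2) ≈ 0.49479.
With a = amp(|0⟩) = -0.1164 and b = amp(|1⟩) = 0.9932:
new amp(|0⟩) = (-0.869013)·a + (-0.49479)·b = -0.3903
new amp(|1⟩) = (0.49479)·a + (-0.869013)·b = -0.9207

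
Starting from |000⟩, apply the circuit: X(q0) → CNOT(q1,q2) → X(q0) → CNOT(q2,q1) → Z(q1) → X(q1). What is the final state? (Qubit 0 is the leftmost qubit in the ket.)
|010⟩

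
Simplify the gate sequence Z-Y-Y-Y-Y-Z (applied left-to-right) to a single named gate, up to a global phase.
I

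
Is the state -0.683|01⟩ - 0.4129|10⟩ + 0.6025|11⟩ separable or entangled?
Entangled

Writing the state as a|00⟩ + b|01⟩ + c|10⟩ + d|11⟩, it is a product state iff ad − bc = 0.
Here (a, b, c, d) = (0, -0.683, -0.4129, 0.6025): ad − bc = (0)(0.6025) − (-0.683)(-0.4129) = -0.282 ≠ 0, so the state is entangled.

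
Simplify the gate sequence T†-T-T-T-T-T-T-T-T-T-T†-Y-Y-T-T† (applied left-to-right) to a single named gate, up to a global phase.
T†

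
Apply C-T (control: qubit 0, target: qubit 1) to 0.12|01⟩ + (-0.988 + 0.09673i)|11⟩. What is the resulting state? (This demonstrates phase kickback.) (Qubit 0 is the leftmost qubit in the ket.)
0.12|01⟩ + (-0.767 - 0.6302i)|11⟩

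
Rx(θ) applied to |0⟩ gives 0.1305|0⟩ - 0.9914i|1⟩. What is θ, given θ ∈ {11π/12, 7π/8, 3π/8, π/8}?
11π/12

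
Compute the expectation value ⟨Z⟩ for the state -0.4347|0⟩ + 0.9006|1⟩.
-0.6221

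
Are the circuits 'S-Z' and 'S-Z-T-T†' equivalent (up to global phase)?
Yes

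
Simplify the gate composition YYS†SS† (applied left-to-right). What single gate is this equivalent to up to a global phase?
S†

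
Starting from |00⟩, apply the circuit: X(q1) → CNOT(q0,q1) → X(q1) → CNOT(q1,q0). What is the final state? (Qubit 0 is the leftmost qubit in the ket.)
|00⟩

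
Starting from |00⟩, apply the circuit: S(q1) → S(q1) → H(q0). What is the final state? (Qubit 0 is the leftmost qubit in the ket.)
1/√2|00⟩ + 1/√2|10⟩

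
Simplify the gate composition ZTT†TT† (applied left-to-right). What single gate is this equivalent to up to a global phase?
Z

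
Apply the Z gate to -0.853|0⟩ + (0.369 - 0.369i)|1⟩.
-0.853|0⟩ + (-0.369 + 0.369i)|1⟩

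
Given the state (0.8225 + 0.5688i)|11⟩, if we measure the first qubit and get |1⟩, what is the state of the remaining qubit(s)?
(0.8225 + 0.5688i)|1⟩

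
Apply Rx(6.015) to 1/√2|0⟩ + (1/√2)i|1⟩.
-0.6062|0⟩ - 0.7953i|1⟩

Rx(6.015) = [[cos(θ/2), −i·sin(θ/2)], [−i·sin(θ/2), cos(θ/2)]]; θ = 6.015, cos(θ/2) ≈ -0.991023, sin(θ/2) ≈ 0.133691.
With a = amp(|0⟩) = 1/√2 and b = amp(|1⟩) = (1/√2)i:
new amp(|0⟩) = (-0.991023)·a + (-0.133691i)·b = -0.6062
new amp(|1⟩) = (-0.133691i)·a + (-0.991023)·b = -0.7953i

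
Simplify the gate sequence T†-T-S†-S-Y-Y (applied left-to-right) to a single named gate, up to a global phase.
I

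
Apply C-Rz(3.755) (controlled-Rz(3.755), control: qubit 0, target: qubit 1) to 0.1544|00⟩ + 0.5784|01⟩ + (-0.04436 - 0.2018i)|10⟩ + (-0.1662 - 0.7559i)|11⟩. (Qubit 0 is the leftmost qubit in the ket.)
0.1544|00⟩ + 0.5784|01⟩ + (-0.179 + 0.1032i)|10⟩ + (0.7708 + 0.06978i)|11⟩

C-Rz(3.755) leaves the control-|0⟩ kets |00⟩, |01⟩ unchanged and applies Rz(3.755) to qubit 1 on the control-|1⟩ pair (|10⟩, |11⟩).
Rz(3.755) = [[e^(−iθ/2), 0], [0, e^(iθ/2)]] with e^(±iθ/2) = cos(θ/2) ± i·sin(θ/2); θ = 3.755, cos(θ/2) ≈ -0.301918, sin(θ/2) ≈ 0.953334.
With a = amp(|10⟩) = (-0.04436 - 0.2018i) and b = amp(|11⟩) = (-0.1662 - 0.7559i):
new amp(|10⟩) = (-0.301918 - 0.953334i)·a = (-0.179 + 0.1032i)
new amp(|11⟩) = (-0.301918 + 0.953334i)·b = (0.7708 + 0.06978i)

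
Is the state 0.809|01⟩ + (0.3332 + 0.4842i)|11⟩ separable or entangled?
Separable

Writing the state as a|00⟩ + b|01⟩ + c|10⟩ + d|11⟩, it is a product state iff ad − bc = 0.
Here (a, b, c, d) = (0, 0.809, 0, (0.3332 + 0.4842i)): ad − bc = (0)(0.3332 + 0.4842i) − (0.809)(0) = 0, so the state is separable.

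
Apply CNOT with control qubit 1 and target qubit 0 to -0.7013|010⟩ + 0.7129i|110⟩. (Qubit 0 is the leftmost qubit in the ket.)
0.7129i|010⟩ - 0.7013|110⟩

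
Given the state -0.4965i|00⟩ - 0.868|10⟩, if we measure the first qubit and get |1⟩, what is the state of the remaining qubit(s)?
-|0⟩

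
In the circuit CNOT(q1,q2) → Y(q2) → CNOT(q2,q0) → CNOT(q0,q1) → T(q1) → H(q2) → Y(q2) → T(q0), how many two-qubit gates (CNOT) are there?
3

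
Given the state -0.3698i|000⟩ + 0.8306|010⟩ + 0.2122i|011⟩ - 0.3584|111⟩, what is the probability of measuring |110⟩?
0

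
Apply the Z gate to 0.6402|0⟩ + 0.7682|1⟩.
0.6402|0⟩ - 0.7682|1⟩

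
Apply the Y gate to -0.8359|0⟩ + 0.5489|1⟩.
-0.5489i|0⟩ - 0.8359i|1⟩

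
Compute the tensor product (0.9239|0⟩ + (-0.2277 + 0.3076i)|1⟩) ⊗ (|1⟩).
0.9239|01⟩ + (-0.2277 + 0.3076i)|11⟩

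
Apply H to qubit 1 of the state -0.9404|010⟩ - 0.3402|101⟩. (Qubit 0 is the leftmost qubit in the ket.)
-0.665|000⟩ + 0.665|010⟩ - 0.2406|101⟩ - 0.2406|111⟩

H on qubit 1 mixes each pair of kets that differ only in qubit 1: amplitudes (a, b) of (|…0…⟩, |…1…⟩) become ((a + b)/√2, (a − b)/√2). Kets absent from the input have amplitude 0.
(|000⟩, |010⟩): (a, b) = (0, -0.9404) → (-0.665, 0.665)
(|101⟩, |111⟩): (a, b) = (-0.3402, 0) → (-0.2406, -0.2406)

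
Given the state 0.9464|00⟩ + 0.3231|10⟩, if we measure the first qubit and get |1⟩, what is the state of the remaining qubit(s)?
|0⟩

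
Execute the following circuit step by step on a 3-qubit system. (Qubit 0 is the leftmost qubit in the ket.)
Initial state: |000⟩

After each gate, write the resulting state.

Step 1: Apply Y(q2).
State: i|001⟩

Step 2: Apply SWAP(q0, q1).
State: i|001⟩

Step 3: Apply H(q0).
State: (1/√2)i|001⟩ + (1/√2)i|101⟩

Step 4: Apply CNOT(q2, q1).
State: (1/√2)i|011⟩ + (1/√2)i|111⟩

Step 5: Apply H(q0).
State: i|011⟩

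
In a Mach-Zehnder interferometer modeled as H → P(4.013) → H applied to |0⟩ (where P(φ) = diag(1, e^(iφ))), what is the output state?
(0.1781 - 0.3826i)|0⟩ + (0.8219 + 0.3826i)|1⟩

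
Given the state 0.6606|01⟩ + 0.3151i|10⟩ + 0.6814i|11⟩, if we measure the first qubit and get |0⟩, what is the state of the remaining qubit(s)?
|1⟩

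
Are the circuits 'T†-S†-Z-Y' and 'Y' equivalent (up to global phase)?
No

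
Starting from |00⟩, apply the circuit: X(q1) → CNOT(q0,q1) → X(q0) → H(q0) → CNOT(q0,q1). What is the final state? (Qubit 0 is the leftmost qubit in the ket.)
1/√2|01⟩ - 1/√2|10⟩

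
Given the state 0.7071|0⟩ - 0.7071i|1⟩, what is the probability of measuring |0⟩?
0.5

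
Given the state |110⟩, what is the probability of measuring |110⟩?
1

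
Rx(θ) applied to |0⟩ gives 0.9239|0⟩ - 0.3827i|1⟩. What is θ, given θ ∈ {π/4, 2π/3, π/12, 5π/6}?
π/4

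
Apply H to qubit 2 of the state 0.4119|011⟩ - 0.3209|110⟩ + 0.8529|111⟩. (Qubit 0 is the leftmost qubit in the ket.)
0.2913|010⟩ - 0.2913|011⟩ + 0.3762|110⟩ - 0.83|111⟩

H on qubit 2 mixes each pair of kets that differ only in qubit 2: amplitudes (a, b) of (|…0…⟩, |…1…⟩) become ((a + b)/√2, (a − b)/√2). Kets absent from the input have amplitude 0.
(|010⟩, |011⟩): (a, b) = (0, 0.4119) → (0.2913, -0.2913)
(|110⟩, |111⟩): (a, b) = (-0.3209, 0.8529) → (0.3762, -0.83)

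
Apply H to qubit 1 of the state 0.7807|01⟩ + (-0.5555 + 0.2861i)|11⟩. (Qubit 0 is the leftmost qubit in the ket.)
0.552|00⟩ - 0.552|01⟩ + (-0.3928 + 0.2023i)|10⟩ + (0.3928 - 0.2023i)|11⟩

H on qubit 1 mixes each pair of kets that differ only in qubit 1: amplitudes (a, b) of (|…0…⟩, |…1…⟩) become ((a + b)/√2, (a − b)/√2). Kets absent from the input have amplitude 0.
(|00⟩, |01⟩): (a, b) = (0, 0.7807) → (0.552, -0.552)
(|10⟩, |11⟩): (a, b) = (0, (-0.5555 + 0.2861i)) → ((-0.3928 + 0.2023i), (0.3928 - 0.2023i))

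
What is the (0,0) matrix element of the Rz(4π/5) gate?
(0.309 - 0.9511i)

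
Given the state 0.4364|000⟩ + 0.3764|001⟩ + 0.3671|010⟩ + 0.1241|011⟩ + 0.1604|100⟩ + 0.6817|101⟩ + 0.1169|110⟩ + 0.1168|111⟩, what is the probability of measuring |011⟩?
0.0154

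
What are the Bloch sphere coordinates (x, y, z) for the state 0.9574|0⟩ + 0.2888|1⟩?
(0.553, 0, 0.8332)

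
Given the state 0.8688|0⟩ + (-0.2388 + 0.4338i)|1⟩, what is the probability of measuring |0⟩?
0.7548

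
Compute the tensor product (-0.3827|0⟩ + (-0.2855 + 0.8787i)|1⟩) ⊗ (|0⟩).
-0.3827|00⟩ + (-0.2855 + 0.8787i)|10⟩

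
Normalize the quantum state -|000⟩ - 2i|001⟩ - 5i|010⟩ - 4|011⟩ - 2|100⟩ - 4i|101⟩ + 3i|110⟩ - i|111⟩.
-0.1147|000⟩ - 0.2294i|001⟩ - 0.5735i|010⟩ - 0.4588|011⟩ - 0.2294|100⟩ - 0.4588i|101⟩ + 0.3441i|110⟩ - 0.1147i|111⟩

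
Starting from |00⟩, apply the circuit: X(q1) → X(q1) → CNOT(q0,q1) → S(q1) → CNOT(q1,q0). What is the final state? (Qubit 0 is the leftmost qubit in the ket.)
|00⟩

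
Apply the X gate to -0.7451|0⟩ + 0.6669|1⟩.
0.6669|0⟩ - 0.7451|1⟩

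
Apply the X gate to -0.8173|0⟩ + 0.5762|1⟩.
0.5762|0⟩ - 0.8173|1⟩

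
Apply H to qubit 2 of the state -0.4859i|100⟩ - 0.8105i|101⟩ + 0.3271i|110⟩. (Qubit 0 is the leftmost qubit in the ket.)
-0.9167i|100⟩ + 0.2295i|101⟩ + 0.2313i|110⟩ + 0.2313i|111⟩

H on qubit 2 mixes each pair of kets that differ only in qubit 2: amplitudes (a, b) of (|…0…⟩, |…1…⟩) become ((a + b)/√2, (a − b)/√2). Kets absent from the input have amplitude 0.
(|100⟩, |101⟩): (a, b) = (-0.4859i, -0.8105i) → (-0.9167i, 0.2295i)
(|110⟩, |111⟩): (a, b) = (0.3271i, 0) → (0.2313i, 0.2313i)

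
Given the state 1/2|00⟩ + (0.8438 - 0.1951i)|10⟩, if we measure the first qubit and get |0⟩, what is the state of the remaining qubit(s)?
|0⟩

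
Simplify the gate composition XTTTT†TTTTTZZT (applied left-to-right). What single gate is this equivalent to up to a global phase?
X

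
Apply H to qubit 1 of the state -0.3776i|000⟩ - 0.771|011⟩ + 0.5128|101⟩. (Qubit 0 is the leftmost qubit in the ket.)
-0.267i|000⟩ - 0.5452|001⟩ - 0.267i|010⟩ + 0.5452|011⟩ + 0.3626|101⟩ + 0.3626|111⟩

H on qubit 1 mixes each pair of kets that differ only in qubit 1: amplitudes (a, b) of (|…0…⟩, |…1…⟩) become ((a + b)/√2, (a − b)/√2). Kets absent from the input have amplitude 0.
(|000⟩, |010⟩): (a, b) = (-0.3776i, 0) → (-0.267i, -0.267i)
(|001⟩, |011⟩): (a, b) = (0, -0.771) → (-0.5452, 0.5452)
(|101⟩, |111⟩): (a, b) = (0.5128, 0) → (0.3626, 0.3626)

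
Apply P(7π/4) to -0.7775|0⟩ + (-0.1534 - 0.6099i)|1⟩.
-0.7775|0⟩ + (-0.5397 - 0.3228i)|1⟩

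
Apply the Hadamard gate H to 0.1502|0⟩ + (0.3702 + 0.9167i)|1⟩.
(0.368 + 0.6482i)|0⟩ + (-0.1556 - 0.6482i)|1⟩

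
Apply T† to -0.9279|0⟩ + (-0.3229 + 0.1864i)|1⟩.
-0.9279|0⟩ + (-0.09652 + 0.3601i)|1⟩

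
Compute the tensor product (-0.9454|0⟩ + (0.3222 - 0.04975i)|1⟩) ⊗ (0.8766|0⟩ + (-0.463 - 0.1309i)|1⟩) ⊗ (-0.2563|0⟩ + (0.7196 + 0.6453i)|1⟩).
0.2124|000⟩ + (-0.5964 - 0.5348i)|001⟩ + (-0.1122 - 0.03172i)|010⟩ + (0.2351 + 0.3715i)|011⟩ + (-0.07239 + 0.01118i)|100⟩ + (0.2314 + 0.1509i)|101⟩ + (0.0399 + 0.004906i)|110⟩ + (-0.09968 - 0.1142i)|111⟩

amp(|b₁b₂…⟩) = product of the factor amplitudes for bits b₁, b₂, …; only kets whose every factor amplitude is nonzero survive.
|000⟩: (-0.9454)(0.8766)(-0.2563) = 0.2124
|001⟩: (-0.9454)(0.8766)(0.7196 + 0.6453i) = (-0.5964 - 0.5348i)
|010⟩: (-0.9454)(-0.463 - 0.1309i)(-0.2563) = (-0.1122 - 0.03172i)
|011⟩: (-0.9454)(-0.463 - 0.1309i)(0.7196 + 0.6453i) = (0.2351 + 0.3715i)
|100⟩: (0.3222 - 0.04975i)(0.8766)(-0.2563) = (-0.07239 + 0.01118i)
|101⟩: (0.3222 - 0.04975i)(0.8766)(0.7196 + 0.6453i) = (0.2314 + 0.1509i)
|110⟩: (0.3222 - 0.04975i)(-0.463 - 0.1309i)(-0.2563) = (0.0399 + 0.004906i)
|111⟩: (0.3222 - 0.04975i)(-0.463 - 0.1309i)(0.7196 + 0.6453i) = (-0.09968 - 0.1142i)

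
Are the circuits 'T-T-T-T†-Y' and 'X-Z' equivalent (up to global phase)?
No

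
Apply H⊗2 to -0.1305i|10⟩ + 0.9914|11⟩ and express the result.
(0.4957 - 0.06525i)|00⟩ + (-0.4957 - 0.06525i)|01⟩ + (-0.4957 + 0.06525i)|10⟩ + (0.4957 + 0.06525i)|11⟩

H⊗2 gives amp(|y⟩) = (1/2) Σ_x (−1)^(x·y) amp(|x⟩), where x·y is the number of positions in which both x and y have a 1.
|00⟩: (-0.1305i + 0.9914)/2 = (0.4957 - 0.06525i)
|01⟩: (-0.1305i - 0.9914)/2 = (-0.4957 - 0.06525i)
|10⟩: (0.1305i - 0.9914)/2 = (-0.4957 + 0.06525i)
|11⟩: (0.1305i + 0.9914)/2 = (0.4957 + 0.06525i)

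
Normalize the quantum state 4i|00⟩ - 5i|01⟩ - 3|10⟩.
0.5657i|00⟩ - (1/√2)i|01⟩ - 0.4243|10⟩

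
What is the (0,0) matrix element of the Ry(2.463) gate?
0.3328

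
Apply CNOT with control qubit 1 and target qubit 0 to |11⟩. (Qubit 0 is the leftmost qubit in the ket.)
|01⟩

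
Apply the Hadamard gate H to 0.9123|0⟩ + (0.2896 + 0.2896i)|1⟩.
(0.8499 + 0.2048i)|0⟩ + (0.4403 - 0.2048i)|1⟩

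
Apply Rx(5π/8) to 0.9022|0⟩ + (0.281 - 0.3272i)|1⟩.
(0.2292 - 0.2336i)|0⟩ + (0.1561 - 0.9319i)|1⟩

Rx(5π/8) = [[cos(θ/2), −i·sin(θ/2)], [−i·sin(θ/2), cos(θ/2)]]; θ = 5π/8, cos(θ/2) ≈ 0.55557, sin(θ/2) ≈ 0.83147.
With a = amp(|0⟩) = 0.9022 and b = amp(|1⟩) = (0.281 - 0.3272i):
new amp(|0⟩) = (0.55557)·a + (-0.83147i)·b = (0.2292 - 0.2336i)
new amp(|1⟩) = (-0.83147i)·a + (0.55557)·b = (0.1561 - 0.9319i)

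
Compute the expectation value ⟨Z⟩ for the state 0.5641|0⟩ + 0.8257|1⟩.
-0.3636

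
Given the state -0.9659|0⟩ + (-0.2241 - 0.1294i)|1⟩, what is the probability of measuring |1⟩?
0.06697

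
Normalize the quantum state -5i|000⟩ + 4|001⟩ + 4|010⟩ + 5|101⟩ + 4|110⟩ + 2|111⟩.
-0.4951i|000⟩ + 0.3961|001⟩ + 0.3961|010⟩ + 0.4951|101⟩ + 0.3961|110⟩ + 0.198|111⟩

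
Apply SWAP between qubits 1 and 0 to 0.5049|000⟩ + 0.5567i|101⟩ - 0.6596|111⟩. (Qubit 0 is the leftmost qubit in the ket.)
0.5049|000⟩ + 0.5567i|011⟩ - 0.6596|111⟩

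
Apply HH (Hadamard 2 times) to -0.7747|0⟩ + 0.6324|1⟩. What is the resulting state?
-0.7747|0⟩ + 0.6324|1⟩

H² = I, so an even number of Hadamards cancels: H^2 = I and the state is unchanged.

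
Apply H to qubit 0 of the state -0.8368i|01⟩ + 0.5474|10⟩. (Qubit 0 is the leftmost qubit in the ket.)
0.3871|00⟩ - 0.5917i|01⟩ - 0.3871|10⟩ - 0.5917i|11⟩

H on qubit 0 mixes each pair of kets that differ only in qubit 0: amplitudes (a, b) of (|…0…⟩, |…1…⟩) become ((a + b)/√2, (a − b)/√2). Kets absent from the input have amplitude 0.
(|00⟩, |10⟩): (a, b) = (0, 0.5474) → (0.3871, -0.3871)
(|01⟩, |11⟩): (a, b) = (-0.8368i, 0) → (-0.5917i, -0.5917i)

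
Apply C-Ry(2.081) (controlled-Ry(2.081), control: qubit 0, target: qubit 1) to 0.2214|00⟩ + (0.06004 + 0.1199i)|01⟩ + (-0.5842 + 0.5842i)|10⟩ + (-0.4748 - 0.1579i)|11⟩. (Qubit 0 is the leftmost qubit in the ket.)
0.2214|00⟩ + (0.06004 + 0.1199i)|01⟩ + (0.1141 + 0.4317i)|10⟩ + (-0.7441 + 0.4241i)|11⟩

C-Ry(2.081) leaves the control-|0⟩ kets |00⟩, |01⟩ unchanged and applies Ry(2.081) to qubit 1 on the control-|1⟩ pair (|10⟩, |11⟩).
Ry(2.081) = [[cos(θ/2), −sin(θ/2)], [sin(θ/2), cos(θ/2)]]; θ = 2.081, cos(θ/2) ≈ 0.505789, sin(θ/2) ≈ 0.862657.
With a = amp(|10⟩) = (-0.5842 + 0.5842i) and b = amp(|11⟩) = (-0.4748 - 0.1579i):
new amp(|10⟩) = (0.505789)·a + (-0.862657)·b = (0.1141 + 0.4317i)
new amp(|11⟩) = (0.862657)·a + (0.505789)·b = (-0.7441 + 0.4241i)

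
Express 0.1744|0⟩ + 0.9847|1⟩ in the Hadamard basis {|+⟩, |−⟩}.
0.8196|+⟩ - 0.573|−⟩

With |ψ⟩ = α|0⟩ + β|1⟩, the Hadamard-basis coefficients are ⟨+|ψ⟩ = (α + β)/√2 and ⟨−|ψ⟩ = (α − β)/√2.
Here α = 0.1744, β = 0.9847: (α + β)/√2 = 0.8196, (α − β)/√2 = -0.573.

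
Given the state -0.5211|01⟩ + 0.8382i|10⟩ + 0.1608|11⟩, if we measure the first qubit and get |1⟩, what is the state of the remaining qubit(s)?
0.9821i|0⟩ + 0.1884|1⟩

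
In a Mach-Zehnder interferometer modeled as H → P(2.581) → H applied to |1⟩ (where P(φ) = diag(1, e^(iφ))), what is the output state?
(0.9235 - 0.2658i)|0⟩ + (0.07653 + 0.2658i)|1⟩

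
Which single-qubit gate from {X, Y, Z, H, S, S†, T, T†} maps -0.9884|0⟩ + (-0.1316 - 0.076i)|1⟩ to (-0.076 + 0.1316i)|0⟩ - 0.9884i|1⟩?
Y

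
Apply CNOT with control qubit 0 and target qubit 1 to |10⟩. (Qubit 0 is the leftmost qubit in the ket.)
|11⟩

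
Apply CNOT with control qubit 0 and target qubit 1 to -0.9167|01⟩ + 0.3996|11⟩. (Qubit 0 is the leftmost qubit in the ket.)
-0.9167|01⟩ + 0.3996|10⟩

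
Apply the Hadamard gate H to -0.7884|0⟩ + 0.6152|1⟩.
-0.1225|0⟩ - 0.9925|1⟩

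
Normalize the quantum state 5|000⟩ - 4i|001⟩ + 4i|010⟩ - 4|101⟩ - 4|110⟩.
0.53|000⟩ - 0.424i|001⟩ + 0.424i|010⟩ - 0.424|101⟩ - 0.424|110⟩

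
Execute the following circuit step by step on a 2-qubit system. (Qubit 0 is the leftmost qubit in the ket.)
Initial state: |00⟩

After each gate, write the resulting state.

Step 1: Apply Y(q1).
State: i|01⟩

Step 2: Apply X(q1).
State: i|00⟩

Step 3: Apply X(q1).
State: i|01⟩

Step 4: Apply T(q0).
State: i|01⟩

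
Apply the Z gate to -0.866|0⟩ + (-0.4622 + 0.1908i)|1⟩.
-0.866|0⟩ + (0.4622 - 0.1908i)|1⟩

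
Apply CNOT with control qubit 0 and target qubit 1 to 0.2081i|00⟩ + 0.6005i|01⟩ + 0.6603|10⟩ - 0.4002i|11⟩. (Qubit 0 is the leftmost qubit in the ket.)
0.2081i|00⟩ + 0.6005i|01⟩ - 0.4002i|10⟩ + 0.6603|11⟩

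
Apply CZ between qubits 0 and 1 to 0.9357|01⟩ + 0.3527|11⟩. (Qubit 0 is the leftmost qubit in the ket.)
0.9357|01⟩ - 0.3527|11⟩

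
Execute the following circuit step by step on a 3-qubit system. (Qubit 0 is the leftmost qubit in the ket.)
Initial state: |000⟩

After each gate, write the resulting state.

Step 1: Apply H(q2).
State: 1/√2|000⟩ + 1/√2|001⟩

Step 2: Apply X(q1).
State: 1/√2|010⟩ + 1/√2|011⟩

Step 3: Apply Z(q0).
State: 1/√2|010⟩ + 1/√2|011⟩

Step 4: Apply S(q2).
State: 1/√2|010⟩ + (1/√2)i|011⟩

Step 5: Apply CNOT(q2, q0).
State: 1/√2|010⟩ + (1/√2)i|111⟩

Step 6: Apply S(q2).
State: 1/√2|010⟩ - 1/√2|111⟩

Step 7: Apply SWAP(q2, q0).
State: 1/√2|010⟩ - 1/√2|111⟩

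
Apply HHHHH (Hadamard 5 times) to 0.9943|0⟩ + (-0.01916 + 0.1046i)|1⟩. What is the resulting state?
(0.6895 + 0.07396i)|0⟩ + (0.7166 - 0.07396i)|1⟩

H² = I, so H^5 = H: a single Hadamard. With (a, b) = (0.9943, (-0.01916 + 0.1046i)), H gives ((a + b)/√2, (a − b)/√2) = ((0.6895 + 0.07396i), (0.7166 - 0.07396i)).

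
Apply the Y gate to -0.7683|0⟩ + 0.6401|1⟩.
-0.6401i|0⟩ - 0.7683i|1⟩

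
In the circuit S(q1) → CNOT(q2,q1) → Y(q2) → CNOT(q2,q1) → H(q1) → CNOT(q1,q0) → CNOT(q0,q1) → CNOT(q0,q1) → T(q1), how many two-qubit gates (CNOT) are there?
5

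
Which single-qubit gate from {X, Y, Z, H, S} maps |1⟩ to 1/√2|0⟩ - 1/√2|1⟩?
H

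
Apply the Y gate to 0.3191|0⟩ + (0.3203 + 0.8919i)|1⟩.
(0.8919 - 0.3203i)|0⟩ + 0.3191i|1⟩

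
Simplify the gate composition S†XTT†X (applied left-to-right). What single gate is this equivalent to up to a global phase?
S†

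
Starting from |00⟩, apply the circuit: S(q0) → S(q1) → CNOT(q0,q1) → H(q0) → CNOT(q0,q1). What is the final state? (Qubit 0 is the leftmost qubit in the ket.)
1/√2|00⟩ + 1/√2|11⟩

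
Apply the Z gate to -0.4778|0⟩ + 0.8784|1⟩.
-0.4778|0⟩ - 0.8784|1⟩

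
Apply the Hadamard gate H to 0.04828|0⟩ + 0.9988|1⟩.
0.7404|0⟩ - 0.6721|1⟩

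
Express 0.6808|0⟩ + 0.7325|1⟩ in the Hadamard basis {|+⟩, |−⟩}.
0.9994|+⟩ - 0.03656|−⟩

With |ψ⟩ = α|0⟩ + β|1⟩, the Hadamard-basis coefficients are ⟨+|ψ⟩ = (α + β)/√2 and ⟨−|ψ⟩ = (α − β)/√2.
Here α = 0.6808, β = 0.7325: (α + β)/√2 = 0.9994, (α − β)/√2 = -0.03656.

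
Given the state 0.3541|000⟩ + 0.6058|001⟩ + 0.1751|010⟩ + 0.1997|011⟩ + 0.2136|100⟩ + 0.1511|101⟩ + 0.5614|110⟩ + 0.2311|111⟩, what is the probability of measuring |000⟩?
0.1254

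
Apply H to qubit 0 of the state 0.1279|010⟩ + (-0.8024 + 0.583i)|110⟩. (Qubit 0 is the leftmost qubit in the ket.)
(-0.4769 + 0.4122i)|010⟩ + (0.6578 - 0.4122i)|110⟩

H on qubit 0 mixes each pair of kets that differ only in qubit 0: amplitudes (a, b) of (|…0…⟩, |…1…⟩) become ((a + b)/√2, (a − b)/√2). Kets absent from the input have amplitude 0.
(|010⟩, |110⟩): (a, b) = (0.1279, (-0.8024 + 0.583i)) → ((-0.4769 + 0.4122i), (0.6578 - 0.4122i))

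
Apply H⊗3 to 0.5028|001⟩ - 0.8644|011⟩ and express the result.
-0.1278|000⟩ + 0.1278|001⟩ + 0.4834|010⟩ - 0.4834|011⟩ - 0.1278|100⟩ + 0.1278|101⟩ + 0.4834|110⟩ - 0.4834|111⟩

H⊗3 gives amp(|y⟩) = (1/2√2) Σ_x (−1)^(x·y) amp(|x⟩), where x·y is the number of positions in which both x and y have a 1.
|000⟩: (0.5028 - 0.8644)/(2√2) = -0.1278
|001⟩: (-0.5028 + 0.8644)/(2√2) = 0.1278
|010⟩: (0.5028 + 0.8644)/(2√2) = 0.4834
|011⟩: (-0.5028 - 0.8644)/(2√2) = -0.4834
|100⟩: (0.5028 - 0.8644)/(2√2) = -0.1278
|101⟩: (-0.5028 + 0.8644)/(2√2) = 0.1278
|110⟩: (0.5028 + 0.8644)/(2√2) = 0.4834
|111⟩: (-0.5028 - 0.8644)/(2√2) = -0.4834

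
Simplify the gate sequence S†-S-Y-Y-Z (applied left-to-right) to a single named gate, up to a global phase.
Z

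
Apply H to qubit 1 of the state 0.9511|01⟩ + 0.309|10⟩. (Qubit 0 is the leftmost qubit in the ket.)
0.6725|00⟩ - 0.6725|01⟩ + 0.2185|10⟩ + 0.2185|11⟩

H on qubit 1 mixes each pair of kets that differ only in qubit 1: amplitudes (a, b) of (|…0…⟩, |…1…⟩) become ((a + b)/√2, (a − b)/√2). Kets absent from the input have amplitude 0.
(|00⟩, |01⟩): (a, b) = (0, 0.9511) → (0.6725, -0.6725)
(|10⟩, |11⟩): (a, b) = (0.309, 0) → (0.2185, 0.2185)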